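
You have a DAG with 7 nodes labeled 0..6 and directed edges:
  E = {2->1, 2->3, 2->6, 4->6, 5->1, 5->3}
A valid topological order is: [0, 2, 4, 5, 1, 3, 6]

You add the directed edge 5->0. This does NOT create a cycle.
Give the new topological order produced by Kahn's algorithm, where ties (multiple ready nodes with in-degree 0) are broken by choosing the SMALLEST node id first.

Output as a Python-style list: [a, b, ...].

Old toposort: [0, 2, 4, 5, 1, 3, 6]
Added edge: 5->0
Position of 5 (3) > position of 0 (0). Must reorder: 5 must now come before 0.
Run Kahn's algorithm (break ties by smallest node id):
  initial in-degrees: [1, 2, 0, 2, 0, 0, 2]
  ready (indeg=0): [2, 4, 5]
  pop 2: indeg[1]->1; indeg[3]->1; indeg[6]->1 | ready=[4, 5] | order so far=[2]
  pop 4: indeg[6]->0 | ready=[5, 6] | order so far=[2, 4]
  pop 5: indeg[0]->0; indeg[1]->0; indeg[3]->0 | ready=[0, 1, 3, 6] | order so far=[2, 4, 5]
  pop 0: no out-edges | ready=[1, 3, 6] | order so far=[2, 4, 5, 0]
  pop 1: no out-edges | ready=[3, 6] | order so far=[2, 4, 5, 0, 1]
  pop 3: no out-edges | ready=[6] | order so far=[2, 4, 5, 0, 1, 3]
  pop 6: no out-edges | ready=[] | order so far=[2, 4, 5, 0, 1, 3, 6]
  Result: [2, 4, 5, 0, 1, 3, 6]

Answer: [2, 4, 5, 0, 1, 3, 6]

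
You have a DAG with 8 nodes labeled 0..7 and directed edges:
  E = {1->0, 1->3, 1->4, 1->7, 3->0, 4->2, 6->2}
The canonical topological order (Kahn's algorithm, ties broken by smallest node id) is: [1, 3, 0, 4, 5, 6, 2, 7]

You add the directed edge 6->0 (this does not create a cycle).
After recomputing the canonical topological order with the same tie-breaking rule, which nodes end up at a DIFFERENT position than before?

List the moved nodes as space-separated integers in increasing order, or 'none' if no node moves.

Old toposort: [1, 3, 0, 4, 5, 6, 2, 7]
Added edge 6->0
Recompute Kahn (smallest-id tiebreak):
  initial in-degrees: [3, 0, 2, 1, 1, 0, 0, 1]
  ready (indeg=0): [1, 5, 6]
  pop 1: indeg[0]->2; indeg[3]->0; indeg[4]->0; indeg[7]->0 | ready=[3, 4, 5, 6, 7] | order so far=[1]
  pop 3: indeg[0]->1 | ready=[4, 5, 6, 7] | order so far=[1, 3]
  pop 4: indeg[2]->1 | ready=[5, 6, 7] | order so far=[1, 3, 4]
  pop 5: no out-edges | ready=[6, 7] | order so far=[1, 3, 4, 5]
  pop 6: indeg[0]->0; indeg[2]->0 | ready=[0, 2, 7] | order so far=[1, 3, 4, 5, 6]
  pop 0: no out-edges | ready=[2, 7] | order so far=[1, 3, 4, 5, 6, 0]
  pop 2: no out-edges | ready=[7] | order so far=[1, 3, 4, 5, 6, 0, 2]
  pop 7: no out-edges | ready=[] | order so far=[1, 3, 4, 5, 6, 0, 2, 7]
New canonical toposort: [1, 3, 4, 5, 6, 0, 2, 7]
Compare positions:
  Node 0: index 2 -> 5 (moved)
  Node 1: index 0 -> 0 (same)
  Node 2: index 6 -> 6 (same)
  Node 3: index 1 -> 1 (same)
  Node 4: index 3 -> 2 (moved)
  Node 5: index 4 -> 3 (moved)
  Node 6: index 5 -> 4 (moved)
  Node 7: index 7 -> 7 (same)
Nodes that changed position: 0 4 5 6

Answer: 0 4 5 6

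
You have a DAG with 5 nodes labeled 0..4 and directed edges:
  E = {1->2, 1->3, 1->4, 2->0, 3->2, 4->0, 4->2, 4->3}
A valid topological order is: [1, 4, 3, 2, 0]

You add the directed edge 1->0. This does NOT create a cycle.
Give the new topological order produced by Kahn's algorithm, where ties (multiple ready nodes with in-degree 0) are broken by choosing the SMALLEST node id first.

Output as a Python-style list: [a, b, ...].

Answer: [1, 4, 3, 2, 0]

Derivation:
Old toposort: [1, 4, 3, 2, 0]
Added edge: 1->0
Position of 1 (0) < position of 0 (4). Old order still valid.
Run Kahn's algorithm (break ties by smallest node id):
  initial in-degrees: [3, 0, 3, 2, 1]
  ready (indeg=0): [1]
  pop 1: indeg[0]->2; indeg[2]->2; indeg[3]->1; indeg[4]->0 | ready=[4] | order so far=[1]
  pop 4: indeg[0]->1; indeg[2]->1; indeg[3]->0 | ready=[3] | order so far=[1, 4]
  pop 3: indeg[2]->0 | ready=[2] | order so far=[1, 4, 3]
  pop 2: indeg[0]->0 | ready=[0] | order so far=[1, 4, 3, 2]
  pop 0: no out-edges | ready=[] | order so far=[1, 4, 3, 2, 0]
  Result: [1, 4, 3, 2, 0]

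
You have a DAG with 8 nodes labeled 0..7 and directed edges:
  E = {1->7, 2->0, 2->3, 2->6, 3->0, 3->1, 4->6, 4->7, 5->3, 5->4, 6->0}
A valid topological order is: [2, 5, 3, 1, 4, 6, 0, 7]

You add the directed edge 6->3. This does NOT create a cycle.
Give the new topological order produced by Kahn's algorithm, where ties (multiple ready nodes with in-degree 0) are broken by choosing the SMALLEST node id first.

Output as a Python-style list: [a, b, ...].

Answer: [2, 5, 4, 6, 3, 0, 1, 7]

Derivation:
Old toposort: [2, 5, 3, 1, 4, 6, 0, 7]
Added edge: 6->3
Position of 6 (5) > position of 3 (2). Must reorder: 6 must now come before 3.
Run Kahn's algorithm (break ties by smallest node id):
  initial in-degrees: [3, 1, 0, 3, 1, 0, 2, 2]
  ready (indeg=0): [2, 5]
  pop 2: indeg[0]->2; indeg[3]->2; indeg[6]->1 | ready=[5] | order so far=[2]
  pop 5: indeg[3]->1; indeg[4]->0 | ready=[4] | order so far=[2, 5]
  pop 4: indeg[6]->0; indeg[7]->1 | ready=[6] | order so far=[2, 5, 4]
  pop 6: indeg[0]->1; indeg[3]->0 | ready=[3] | order so far=[2, 5, 4, 6]
  pop 3: indeg[0]->0; indeg[1]->0 | ready=[0, 1] | order so far=[2, 5, 4, 6, 3]
  pop 0: no out-edges | ready=[1] | order so far=[2, 5, 4, 6, 3, 0]
  pop 1: indeg[7]->0 | ready=[7] | order so far=[2, 5, 4, 6, 3, 0, 1]
  pop 7: no out-edges | ready=[] | order so far=[2, 5, 4, 6, 3, 0, 1, 7]
  Result: [2, 5, 4, 6, 3, 0, 1, 7]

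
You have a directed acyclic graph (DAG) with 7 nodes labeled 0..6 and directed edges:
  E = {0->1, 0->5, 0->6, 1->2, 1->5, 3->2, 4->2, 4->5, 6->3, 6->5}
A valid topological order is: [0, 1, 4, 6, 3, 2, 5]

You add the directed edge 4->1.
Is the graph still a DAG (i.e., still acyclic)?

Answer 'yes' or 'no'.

Answer: yes

Derivation:
Given toposort: [0, 1, 4, 6, 3, 2, 5]
Position of 4: index 2; position of 1: index 1
New edge 4->1: backward (u after v in old order)
Backward edge: old toposort is now invalid. Check if this creates a cycle.
Does 1 already reach 4? Reachable from 1: [1, 2, 5]. NO -> still a DAG (reorder needed).
Still a DAG? yes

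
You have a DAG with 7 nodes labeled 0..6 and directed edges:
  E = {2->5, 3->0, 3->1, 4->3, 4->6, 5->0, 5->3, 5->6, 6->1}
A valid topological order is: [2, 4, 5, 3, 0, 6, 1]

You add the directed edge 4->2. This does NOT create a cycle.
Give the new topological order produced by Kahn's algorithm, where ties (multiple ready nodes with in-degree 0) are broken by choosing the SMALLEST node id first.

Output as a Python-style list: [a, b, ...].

Old toposort: [2, 4, 5, 3, 0, 6, 1]
Added edge: 4->2
Position of 4 (1) > position of 2 (0). Must reorder: 4 must now come before 2.
Run Kahn's algorithm (break ties by smallest node id):
  initial in-degrees: [2, 2, 1, 2, 0, 1, 2]
  ready (indeg=0): [4]
  pop 4: indeg[2]->0; indeg[3]->1; indeg[6]->1 | ready=[2] | order so far=[4]
  pop 2: indeg[5]->0 | ready=[5] | order so far=[4, 2]
  pop 5: indeg[0]->1; indeg[3]->0; indeg[6]->0 | ready=[3, 6] | order so far=[4, 2, 5]
  pop 3: indeg[0]->0; indeg[1]->1 | ready=[0, 6] | order so far=[4, 2, 5, 3]
  pop 0: no out-edges | ready=[6] | order so far=[4, 2, 5, 3, 0]
  pop 6: indeg[1]->0 | ready=[1] | order so far=[4, 2, 5, 3, 0, 6]
  pop 1: no out-edges | ready=[] | order so far=[4, 2, 5, 3, 0, 6, 1]
  Result: [4, 2, 5, 3, 0, 6, 1]

Answer: [4, 2, 5, 3, 0, 6, 1]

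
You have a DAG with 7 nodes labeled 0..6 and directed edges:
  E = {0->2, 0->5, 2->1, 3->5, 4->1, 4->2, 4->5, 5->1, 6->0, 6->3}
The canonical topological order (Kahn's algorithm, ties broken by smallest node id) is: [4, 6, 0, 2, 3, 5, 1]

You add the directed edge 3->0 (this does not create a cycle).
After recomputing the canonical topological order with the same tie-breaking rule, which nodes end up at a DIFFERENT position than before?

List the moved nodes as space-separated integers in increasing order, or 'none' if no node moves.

Answer: 0 2 3

Derivation:
Old toposort: [4, 6, 0, 2, 3, 5, 1]
Added edge 3->0
Recompute Kahn (smallest-id tiebreak):
  initial in-degrees: [2, 3, 2, 1, 0, 3, 0]
  ready (indeg=0): [4, 6]
  pop 4: indeg[1]->2; indeg[2]->1; indeg[5]->2 | ready=[6] | order so far=[4]
  pop 6: indeg[0]->1; indeg[3]->0 | ready=[3] | order so far=[4, 6]
  pop 3: indeg[0]->0; indeg[5]->1 | ready=[0] | order so far=[4, 6, 3]
  pop 0: indeg[2]->0; indeg[5]->0 | ready=[2, 5] | order so far=[4, 6, 3, 0]
  pop 2: indeg[1]->1 | ready=[5] | order so far=[4, 6, 3, 0, 2]
  pop 5: indeg[1]->0 | ready=[1] | order so far=[4, 6, 3, 0, 2, 5]
  pop 1: no out-edges | ready=[] | order so far=[4, 6, 3, 0, 2, 5, 1]
New canonical toposort: [4, 6, 3, 0, 2, 5, 1]
Compare positions:
  Node 0: index 2 -> 3 (moved)
  Node 1: index 6 -> 6 (same)
  Node 2: index 3 -> 4 (moved)
  Node 3: index 4 -> 2 (moved)
  Node 4: index 0 -> 0 (same)
  Node 5: index 5 -> 5 (same)
  Node 6: index 1 -> 1 (same)
Nodes that changed position: 0 2 3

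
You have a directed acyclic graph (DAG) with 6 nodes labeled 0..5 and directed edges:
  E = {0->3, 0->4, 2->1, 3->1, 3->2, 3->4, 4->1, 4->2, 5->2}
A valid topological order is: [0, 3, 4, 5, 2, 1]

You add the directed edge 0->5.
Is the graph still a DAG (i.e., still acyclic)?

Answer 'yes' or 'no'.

Given toposort: [0, 3, 4, 5, 2, 1]
Position of 0: index 0; position of 5: index 3
New edge 0->5: forward
Forward edge: respects the existing order. Still a DAG, same toposort still valid.
Still a DAG? yes

Answer: yes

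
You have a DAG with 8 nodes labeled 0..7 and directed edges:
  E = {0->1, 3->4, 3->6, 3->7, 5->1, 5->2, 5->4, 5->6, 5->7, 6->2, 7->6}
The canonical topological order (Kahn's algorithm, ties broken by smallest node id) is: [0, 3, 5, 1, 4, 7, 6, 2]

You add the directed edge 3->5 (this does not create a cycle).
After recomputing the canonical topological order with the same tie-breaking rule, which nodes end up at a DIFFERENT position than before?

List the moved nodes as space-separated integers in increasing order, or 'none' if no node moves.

Old toposort: [0, 3, 5, 1, 4, 7, 6, 2]
Added edge 3->5
Recompute Kahn (smallest-id tiebreak):
  initial in-degrees: [0, 2, 2, 0, 2, 1, 3, 2]
  ready (indeg=0): [0, 3]
  pop 0: indeg[1]->1 | ready=[3] | order so far=[0]
  pop 3: indeg[4]->1; indeg[5]->0; indeg[6]->2; indeg[7]->1 | ready=[5] | order so far=[0, 3]
  pop 5: indeg[1]->0; indeg[2]->1; indeg[4]->0; indeg[6]->1; indeg[7]->0 | ready=[1, 4, 7] | order so far=[0, 3, 5]
  pop 1: no out-edges | ready=[4, 7] | order so far=[0, 3, 5, 1]
  pop 4: no out-edges | ready=[7] | order so far=[0, 3, 5, 1, 4]
  pop 7: indeg[6]->0 | ready=[6] | order so far=[0, 3, 5, 1, 4, 7]
  pop 6: indeg[2]->0 | ready=[2] | order so far=[0, 3, 5, 1, 4, 7, 6]
  pop 2: no out-edges | ready=[] | order so far=[0, 3, 5, 1, 4, 7, 6, 2]
New canonical toposort: [0, 3, 5, 1, 4, 7, 6, 2]
Compare positions:
  Node 0: index 0 -> 0 (same)
  Node 1: index 3 -> 3 (same)
  Node 2: index 7 -> 7 (same)
  Node 3: index 1 -> 1 (same)
  Node 4: index 4 -> 4 (same)
  Node 5: index 2 -> 2 (same)
  Node 6: index 6 -> 6 (same)
  Node 7: index 5 -> 5 (same)
Nodes that changed position: none

Answer: none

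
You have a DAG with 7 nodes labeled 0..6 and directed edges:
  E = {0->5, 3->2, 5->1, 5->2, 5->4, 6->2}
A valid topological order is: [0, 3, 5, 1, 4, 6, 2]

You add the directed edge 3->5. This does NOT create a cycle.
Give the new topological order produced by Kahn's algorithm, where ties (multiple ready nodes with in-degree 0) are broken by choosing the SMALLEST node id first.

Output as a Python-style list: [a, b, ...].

Old toposort: [0, 3, 5, 1, 4, 6, 2]
Added edge: 3->5
Position of 3 (1) < position of 5 (2). Old order still valid.
Run Kahn's algorithm (break ties by smallest node id):
  initial in-degrees: [0, 1, 3, 0, 1, 2, 0]
  ready (indeg=0): [0, 3, 6]
  pop 0: indeg[5]->1 | ready=[3, 6] | order so far=[0]
  pop 3: indeg[2]->2; indeg[5]->0 | ready=[5, 6] | order so far=[0, 3]
  pop 5: indeg[1]->0; indeg[2]->1; indeg[4]->0 | ready=[1, 4, 6] | order so far=[0, 3, 5]
  pop 1: no out-edges | ready=[4, 6] | order so far=[0, 3, 5, 1]
  pop 4: no out-edges | ready=[6] | order so far=[0, 3, 5, 1, 4]
  pop 6: indeg[2]->0 | ready=[2] | order so far=[0, 3, 5, 1, 4, 6]
  pop 2: no out-edges | ready=[] | order so far=[0, 3, 5, 1, 4, 6, 2]
  Result: [0, 3, 5, 1, 4, 6, 2]

Answer: [0, 3, 5, 1, 4, 6, 2]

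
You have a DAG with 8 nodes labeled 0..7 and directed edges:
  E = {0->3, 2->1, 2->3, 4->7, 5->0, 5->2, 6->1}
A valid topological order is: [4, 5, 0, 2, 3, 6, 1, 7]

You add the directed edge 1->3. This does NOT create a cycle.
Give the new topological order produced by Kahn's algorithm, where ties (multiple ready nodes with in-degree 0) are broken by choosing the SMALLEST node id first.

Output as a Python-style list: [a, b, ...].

Old toposort: [4, 5, 0, 2, 3, 6, 1, 7]
Added edge: 1->3
Position of 1 (6) > position of 3 (4). Must reorder: 1 must now come before 3.
Run Kahn's algorithm (break ties by smallest node id):
  initial in-degrees: [1, 2, 1, 3, 0, 0, 0, 1]
  ready (indeg=0): [4, 5, 6]
  pop 4: indeg[7]->0 | ready=[5, 6, 7] | order so far=[4]
  pop 5: indeg[0]->0; indeg[2]->0 | ready=[0, 2, 6, 7] | order so far=[4, 5]
  pop 0: indeg[3]->2 | ready=[2, 6, 7] | order so far=[4, 5, 0]
  pop 2: indeg[1]->1; indeg[3]->1 | ready=[6, 7] | order so far=[4, 5, 0, 2]
  pop 6: indeg[1]->0 | ready=[1, 7] | order so far=[4, 5, 0, 2, 6]
  pop 1: indeg[3]->0 | ready=[3, 7] | order so far=[4, 5, 0, 2, 6, 1]
  pop 3: no out-edges | ready=[7] | order so far=[4, 5, 0, 2, 6, 1, 3]
  pop 7: no out-edges | ready=[] | order so far=[4, 5, 0, 2, 6, 1, 3, 7]
  Result: [4, 5, 0, 2, 6, 1, 3, 7]

Answer: [4, 5, 0, 2, 6, 1, 3, 7]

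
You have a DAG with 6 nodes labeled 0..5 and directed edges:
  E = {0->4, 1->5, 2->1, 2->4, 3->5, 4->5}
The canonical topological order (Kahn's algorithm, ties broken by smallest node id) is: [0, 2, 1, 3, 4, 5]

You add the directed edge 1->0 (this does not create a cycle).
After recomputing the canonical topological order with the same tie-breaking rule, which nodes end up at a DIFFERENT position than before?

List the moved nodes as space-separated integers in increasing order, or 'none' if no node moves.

Answer: 0 1 2

Derivation:
Old toposort: [0, 2, 1, 3, 4, 5]
Added edge 1->0
Recompute Kahn (smallest-id tiebreak):
  initial in-degrees: [1, 1, 0, 0, 2, 3]
  ready (indeg=0): [2, 3]
  pop 2: indeg[1]->0; indeg[4]->1 | ready=[1, 3] | order so far=[2]
  pop 1: indeg[0]->0; indeg[5]->2 | ready=[0, 3] | order so far=[2, 1]
  pop 0: indeg[4]->0 | ready=[3, 4] | order so far=[2, 1, 0]
  pop 3: indeg[5]->1 | ready=[4] | order so far=[2, 1, 0, 3]
  pop 4: indeg[5]->0 | ready=[5] | order so far=[2, 1, 0, 3, 4]
  pop 5: no out-edges | ready=[] | order so far=[2, 1, 0, 3, 4, 5]
New canonical toposort: [2, 1, 0, 3, 4, 5]
Compare positions:
  Node 0: index 0 -> 2 (moved)
  Node 1: index 2 -> 1 (moved)
  Node 2: index 1 -> 0 (moved)
  Node 3: index 3 -> 3 (same)
  Node 4: index 4 -> 4 (same)
  Node 5: index 5 -> 5 (same)
Nodes that changed position: 0 1 2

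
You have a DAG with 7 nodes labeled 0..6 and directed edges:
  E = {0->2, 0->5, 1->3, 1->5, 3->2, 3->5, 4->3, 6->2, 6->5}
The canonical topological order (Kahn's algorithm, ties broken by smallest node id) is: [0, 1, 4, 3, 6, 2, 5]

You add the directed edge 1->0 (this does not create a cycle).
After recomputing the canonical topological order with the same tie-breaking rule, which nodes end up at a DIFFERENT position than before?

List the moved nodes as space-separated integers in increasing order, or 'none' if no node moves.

Old toposort: [0, 1, 4, 3, 6, 2, 5]
Added edge 1->0
Recompute Kahn (smallest-id tiebreak):
  initial in-degrees: [1, 0, 3, 2, 0, 4, 0]
  ready (indeg=0): [1, 4, 6]
  pop 1: indeg[0]->0; indeg[3]->1; indeg[5]->3 | ready=[0, 4, 6] | order so far=[1]
  pop 0: indeg[2]->2; indeg[5]->2 | ready=[4, 6] | order so far=[1, 0]
  pop 4: indeg[3]->0 | ready=[3, 6] | order so far=[1, 0, 4]
  pop 3: indeg[2]->1; indeg[5]->1 | ready=[6] | order so far=[1, 0, 4, 3]
  pop 6: indeg[2]->0; indeg[5]->0 | ready=[2, 5] | order so far=[1, 0, 4, 3, 6]
  pop 2: no out-edges | ready=[5] | order so far=[1, 0, 4, 3, 6, 2]
  pop 5: no out-edges | ready=[] | order so far=[1, 0, 4, 3, 6, 2, 5]
New canonical toposort: [1, 0, 4, 3, 6, 2, 5]
Compare positions:
  Node 0: index 0 -> 1 (moved)
  Node 1: index 1 -> 0 (moved)
  Node 2: index 5 -> 5 (same)
  Node 3: index 3 -> 3 (same)
  Node 4: index 2 -> 2 (same)
  Node 5: index 6 -> 6 (same)
  Node 6: index 4 -> 4 (same)
Nodes that changed position: 0 1

Answer: 0 1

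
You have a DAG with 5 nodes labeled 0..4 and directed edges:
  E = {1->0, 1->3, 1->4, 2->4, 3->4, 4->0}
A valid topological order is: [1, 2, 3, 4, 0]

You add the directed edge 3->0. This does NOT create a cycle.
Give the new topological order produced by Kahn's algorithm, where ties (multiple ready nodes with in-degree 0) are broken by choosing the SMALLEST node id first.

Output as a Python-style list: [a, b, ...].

Old toposort: [1, 2, 3, 4, 0]
Added edge: 3->0
Position of 3 (2) < position of 0 (4). Old order still valid.
Run Kahn's algorithm (break ties by smallest node id):
  initial in-degrees: [3, 0, 0, 1, 3]
  ready (indeg=0): [1, 2]
  pop 1: indeg[0]->2; indeg[3]->0; indeg[4]->2 | ready=[2, 3] | order so far=[1]
  pop 2: indeg[4]->1 | ready=[3] | order so far=[1, 2]
  pop 3: indeg[0]->1; indeg[4]->0 | ready=[4] | order so far=[1, 2, 3]
  pop 4: indeg[0]->0 | ready=[0] | order so far=[1, 2, 3, 4]
  pop 0: no out-edges | ready=[] | order so far=[1, 2, 3, 4, 0]
  Result: [1, 2, 3, 4, 0]

Answer: [1, 2, 3, 4, 0]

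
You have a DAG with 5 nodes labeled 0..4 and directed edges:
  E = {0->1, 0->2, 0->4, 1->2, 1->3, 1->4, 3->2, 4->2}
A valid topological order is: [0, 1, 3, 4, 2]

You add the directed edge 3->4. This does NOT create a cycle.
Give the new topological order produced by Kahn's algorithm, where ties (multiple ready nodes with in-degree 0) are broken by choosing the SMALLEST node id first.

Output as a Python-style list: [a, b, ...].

Answer: [0, 1, 3, 4, 2]

Derivation:
Old toposort: [0, 1, 3, 4, 2]
Added edge: 3->4
Position of 3 (2) < position of 4 (3). Old order still valid.
Run Kahn's algorithm (break ties by smallest node id):
  initial in-degrees: [0, 1, 4, 1, 3]
  ready (indeg=0): [0]
  pop 0: indeg[1]->0; indeg[2]->3; indeg[4]->2 | ready=[1] | order so far=[0]
  pop 1: indeg[2]->2; indeg[3]->0; indeg[4]->1 | ready=[3] | order so far=[0, 1]
  pop 3: indeg[2]->1; indeg[4]->0 | ready=[4] | order so far=[0, 1, 3]
  pop 4: indeg[2]->0 | ready=[2] | order so far=[0, 1, 3, 4]
  pop 2: no out-edges | ready=[] | order so far=[0, 1, 3, 4, 2]
  Result: [0, 1, 3, 4, 2]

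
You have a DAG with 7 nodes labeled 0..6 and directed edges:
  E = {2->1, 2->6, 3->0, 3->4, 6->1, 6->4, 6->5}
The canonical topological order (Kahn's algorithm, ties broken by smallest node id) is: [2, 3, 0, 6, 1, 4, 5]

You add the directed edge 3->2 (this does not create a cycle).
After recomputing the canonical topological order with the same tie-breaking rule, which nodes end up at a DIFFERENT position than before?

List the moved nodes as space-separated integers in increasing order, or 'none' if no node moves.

Old toposort: [2, 3, 0, 6, 1, 4, 5]
Added edge 3->2
Recompute Kahn (smallest-id tiebreak):
  initial in-degrees: [1, 2, 1, 0, 2, 1, 1]
  ready (indeg=0): [3]
  pop 3: indeg[0]->0; indeg[2]->0; indeg[4]->1 | ready=[0, 2] | order so far=[3]
  pop 0: no out-edges | ready=[2] | order so far=[3, 0]
  pop 2: indeg[1]->1; indeg[6]->0 | ready=[6] | order so far=[3, 0, 2]
  pop 6: indeg[1]->0; indeg[4]->0; indeg[5]->0 | ready=[1, 4, 5] | order so far=[3, 0, 2, 6]
  pop 1: no out-edges | ready=[4, 5] | order so far=[3, 0, 2, 6, 1]
  pop 4: no out-edges | ready=[5] | order so far=[3, 0, 2, 6, 1, 4]
  pop 5: no out-edges | ready=[] | order so far=[3, 0, 2, 6, 1, 4, 5]
New canonical toposort: [3, 0, 2, 6, 1, 4, 5]
Compare positions:
  Node 0: index 2 -> 1 (moved)
  Node 1: index 4 -> 4 (same)
  Node 2: index 0 -> 2 (moved)
  Node 3: index 1 -> 0 (moved)
  Node 4: index 5 -> 5 (same)
  Node 5: index 6 -> 6 (same)
  Node 6: index 3 -> 3 (same)
Nodes that changed position: 0 2 3

Answer: 0 2 3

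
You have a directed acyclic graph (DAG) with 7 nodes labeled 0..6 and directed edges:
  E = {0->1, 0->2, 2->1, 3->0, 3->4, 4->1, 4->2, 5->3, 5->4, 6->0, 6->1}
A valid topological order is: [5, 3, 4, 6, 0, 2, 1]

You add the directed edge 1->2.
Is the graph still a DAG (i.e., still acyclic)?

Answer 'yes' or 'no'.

Answer: no

Derivation:
Given toposort: [5, 3, 4, 6, 0, 2, 1]
Position of 1: index 6; position of 2: index 5
New edge 1->2: backward (u after v in old order)
Backward edge: old toposort is now invalid. Check if this creates a cycle.
Does 2 already reach 1? Reachable from 2: [1, 2]. YES -> cycle!
Still a DAG? no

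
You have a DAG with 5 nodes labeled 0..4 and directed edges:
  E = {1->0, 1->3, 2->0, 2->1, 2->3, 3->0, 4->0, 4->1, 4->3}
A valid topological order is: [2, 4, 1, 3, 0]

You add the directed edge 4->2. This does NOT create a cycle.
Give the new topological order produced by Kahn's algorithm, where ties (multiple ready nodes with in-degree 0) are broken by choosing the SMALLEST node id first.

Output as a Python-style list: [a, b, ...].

Answer: [4, 2, 1, 3, 0]

Derivation:
Old toposort: [2, 4, 1, 3, 0]
Added edge: 4->2
Position of 4 (1) > position of 2 (0). Must reorder: 4 must now come before 2.
Run Kahn's algorithm (break ties by smallest node id):
  initial in-degrees: [4, 2, 1, 3, 0]
  ready (indeg=0): [4]
  pop 4: indeg[0]->3; indeg[1]->1; indeg[2]->0; indeg[3]->2 | ready=[2] | order so far=[4]
  pop 2: indeg[0]->2; indeg[1]->0; indeg[3]->1 | ready=[1] | order so far=[4, 2]
  pop 1: indeg[0]->1; indeg[3]->0 | ready=[3] | order so far=[4, 2, 1]
  pop 3: indeg[0]->0 | ready=[0] | order so far=[4, 2, 1, 3]
  pop 0: no out-edges | ready=[] | order so far=[4, 2, 1, 3, 0]
  Result: [4, 2, 1, 3, 0]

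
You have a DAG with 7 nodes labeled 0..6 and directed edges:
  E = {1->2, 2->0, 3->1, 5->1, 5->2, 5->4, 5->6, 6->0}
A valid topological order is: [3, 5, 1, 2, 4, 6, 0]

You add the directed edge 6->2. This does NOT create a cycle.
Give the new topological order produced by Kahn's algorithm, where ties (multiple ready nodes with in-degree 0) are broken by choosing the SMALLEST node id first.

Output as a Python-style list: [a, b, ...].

Answer: [3, 5, 1, 4, 6, 2, 0]

Derivation:
Old toposort: [3, 5, 1, 2, 4, 6, 0]
Added edge: 6->2
Position of 6 (5) > position of 2 (3). Must reorder: 6 must now come before 2.
Run Kahn's algorithm (break ties by smallest node id):
  initial in-degrees: [2, 2, 3, 0, 1, 0, 1]
  ready (indeg=0): [3, 5]
  pop 3: indeg[1]->1 | ready=[5] | order so far=[3]
  pop 5: indeg[1]->0; indeg[2]->2; indeg[4]->0; indeg[6]->0 | ready=[1, 4, 6] | order so far=[3, 5]
  pop 1: indeg[2]->1 | ready=[4, 6] | order so far=[3, 5, 1]
  pop 4: no out-edges | ready=[6] | order so far=[3, 5, 1, 4]
  pop 6: indeg[0]->1; indeg[2]->0 | ready=[2] | order so far=[3, 5, 1, 4, 6]
  pop 2: indeg[0]->0 | ready=[0] | order so far=[3, 5, 1, 4, 6, 2]
  pop 0: no out-edges | ready=[] | order so far=[3, 5, 1, 4, 6, 2, 0]
  Result: [3, 5, 1, 4, 6, 2, 0]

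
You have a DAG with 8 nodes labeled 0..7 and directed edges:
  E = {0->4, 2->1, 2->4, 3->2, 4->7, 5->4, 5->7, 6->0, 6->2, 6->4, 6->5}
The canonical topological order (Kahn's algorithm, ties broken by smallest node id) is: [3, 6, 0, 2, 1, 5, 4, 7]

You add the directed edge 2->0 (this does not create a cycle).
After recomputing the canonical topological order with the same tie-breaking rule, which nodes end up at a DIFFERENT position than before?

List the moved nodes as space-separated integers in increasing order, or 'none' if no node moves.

Old toposort: [3, 6, 0, 2, 1, 5, 4, 7]
Added edge 2->0
Recompute Kahn (smallest-id tiebreak):
  initial in-degrees: [2, 1, 2, 0, 4, 1, 0, 2]
  ready (indeg=0): [3, 6]
  pop 3: indeg[2]->1 | ready=[6] | order so far=[3]
  pop 6: indeg[0]->1; indeg[2]->0; indeg[4]->3; indeg[5]->0 | ready=[2, 5] | order so far=[3, 6]
  pop 2: indeg[0]->0; indeg[1]->0; indeg[4]->2 | ready=[0, 1, 5] | order so far=[3, 6, 2]
  pop 0: indeg[4]->1 | ready=[1, 5] | order so far=[3, 6, 2, 0]
  pop 1: no out-edges | ready=[5] | order so far=[3, 6, 2, 0, 1]
  pop 5: indeg[4]->0; indeg[7]->1 | ready=[4] | order so far=[3, 6, 2, 0, 1, 5]
  pop 4: indeg[7]->0 | ready=[7] | order so far=[3, 6, 2, 0, 1, 5, 4]
  pop 7: no out-edges | ready=[] | order so far=[3, 6, 2, 0, 1, 5, 4, 7]
New canonical toposort: [3, 6, 2, 0, 1, 5, 4, 7]
Compare positions:
  Node 0: index 2 -> 3 (moved)
  Node 1: index 4 -> 4 (same)
  Node 2: index 3 -> 2 (moved)
  Node 3: index 0 -> 0 (same)
  Node 4: index 6 -> 6 (same)
  Node 5: index 5 -> 5 (same)
  Node 6: index 1 -> 1 (same)
  Node 7: index 7 -> 7 (same)
Nodes that changed position: 0 2

Answer: 0 2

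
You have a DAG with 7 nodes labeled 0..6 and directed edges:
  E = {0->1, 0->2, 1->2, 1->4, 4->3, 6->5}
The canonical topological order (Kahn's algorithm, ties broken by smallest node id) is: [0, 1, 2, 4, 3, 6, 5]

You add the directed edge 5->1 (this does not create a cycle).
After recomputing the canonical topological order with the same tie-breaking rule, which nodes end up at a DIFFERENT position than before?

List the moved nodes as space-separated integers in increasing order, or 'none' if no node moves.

Answer: 1 2 3 4 5 6

Derivation:
Old toposort: [0, 1, 2, 4, 3, 6, 5]
Added edge 5->1
Recompute Kahn (smallest-id tiebreak):
  initial in-degrees: [0, 2, 2, 1, 1, 1, 0]
  ready (indeg=0): [0, 6]
  pop 0: indeg[1]->1; indeg[2]->1 | ready=[6] | order so far=[0]
  pop 6: indeg[5]->0 | ready=[5] | order so far=[0, 6]
  pop 5: indeg[1]->0 | ready=[1] | order so far=[0, 6, 5]
  pop 1: indeg[2]->0; indeg[4]->0 | ready=[2, 4] | order so far=[0, 6, 5, 1]
  pop 2: no out-edges | ready=[4] | order so far=[0, 6, 5, 1, 2]
  pop 4: indeg[3]->0 | ready=[3] | order so far=[0, 6, 5, 1, 2, 4]
  pop 3: no out-edges | ready=[] | order so far=[0, 6, 5, 1, 2, 4, 3]
New canonical toposort: [0, 6, 5, 1, 2, 4, 3]
Compare positions:
  Node 0: index 0 -> 0 (same)
  Node 1: index 1 -> 3 (moved)
  Node 2: index 2 -> 4 (moved)
  Node 3: index 4 -> 6 (moved)
  Node 4: index 3 -> 5 (moved)
  Node 5: index 6 -> 2 (moved)
  Node 6: index 5 -> 1 (moved)
Nodes that changed position: 1 2 3 4 5 6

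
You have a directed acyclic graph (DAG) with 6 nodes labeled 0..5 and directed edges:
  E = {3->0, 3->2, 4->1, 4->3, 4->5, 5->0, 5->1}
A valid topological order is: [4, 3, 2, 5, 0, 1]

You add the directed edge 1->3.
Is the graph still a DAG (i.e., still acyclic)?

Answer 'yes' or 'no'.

Answer: yes

Derivation:
Given toposort: [4, 3, 2, 5, 0, 1]
Position of 1: index 5; position of 3: index 1
New edge 1->3: backward (u after v in old order)
Backward edge: old toposort is now invalid. Check if this creates a cycle.
Does 3 already reach 1? Reachable from 3: [0, 2, 3]. NO -> still a DAG (reorder needed).
Still a DAG? yes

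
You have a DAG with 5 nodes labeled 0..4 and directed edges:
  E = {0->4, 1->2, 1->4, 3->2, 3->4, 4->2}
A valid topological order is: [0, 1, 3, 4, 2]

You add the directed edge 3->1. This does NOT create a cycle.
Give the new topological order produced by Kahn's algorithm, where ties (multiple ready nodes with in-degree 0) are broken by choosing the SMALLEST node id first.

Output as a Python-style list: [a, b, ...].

Answer: [0, 3, 1, 4, 2]

Derivation:
Old toposort: [0, 1, 3, 4, 2]
Added edge: 3->1
Position of 3 (2) > position of 1 (1). Must reorder: 3 must now come before 1.
Run Kahn's algorithm (break ties by smallest node id):
  initial in-degrees: [0, 1, 3, 0, 3]
  ready (indeg=0): [0, 3]
  pop 0: indeg[4]->2 | ready=[3] | order so far=[0]
  pop 3: indeg[1]->0; indeg[2]->2; indeg[4]->1 | ready=[1] | order so far=[0, 3]
  pop 1: indeg[2]->1; indeg[4]->0 | ready=[4] | order so far=[0, 3, 1]
  pop 4: indeg[2]->0 | ready=[2] | order so far=[0, 3, 1, 4]
  pop 2: no out-edges | ready=[] | order so far=[0, 3, 1, 4, 2]
  Result: [0, 3, 1, 4, 2]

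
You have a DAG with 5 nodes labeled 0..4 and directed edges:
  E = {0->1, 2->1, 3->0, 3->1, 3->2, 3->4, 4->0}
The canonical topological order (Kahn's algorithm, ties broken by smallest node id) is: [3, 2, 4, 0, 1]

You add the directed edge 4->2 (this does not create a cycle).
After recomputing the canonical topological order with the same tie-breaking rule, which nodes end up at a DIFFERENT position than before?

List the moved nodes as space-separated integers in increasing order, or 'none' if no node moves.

Old toposort: [3, 2, 4, 0, 1]
Added edge 4->2
Recompute Kahn (smallest-id tiebreak):
  initial in-degrees: [2, 3, 2, 0, 1]
  ready (indeg=0): [3]
  pop 3: indeg[0]->1; indeg[1]->2; indeg[2]->1; indeg[4]->0 | ready=[4] | order so far=[3]
  pop 4: indeg[0]->0; indeg[2]->0 | ready=[0, 2] | order so far=[3, 4]
  pop 0: indeg[1]->1 | ready=[2] | order so far=[3, 4, 0]
  pop 2: indeg[1]->0 | ready=[1] | order so far=[3, 4, 0, 2]
  pop 1: no out-edges | ready=[] | order so far=[3, 4, 0, 2, 1]
New canonical toposort: [3, 4, 0, 2, 1]
Compare positions:
  Node 0: index 3 -> 2 (moved)
  Node 1: index 4 -> 4 (same)
  Node 2: index 1 -> 3 (moved)
  Node 3: index 0 -> 0 (same)
  Node 4: index 2 -> 1 (moved)
Nodes that changed position: 0 2 4

Answer: 0 2 4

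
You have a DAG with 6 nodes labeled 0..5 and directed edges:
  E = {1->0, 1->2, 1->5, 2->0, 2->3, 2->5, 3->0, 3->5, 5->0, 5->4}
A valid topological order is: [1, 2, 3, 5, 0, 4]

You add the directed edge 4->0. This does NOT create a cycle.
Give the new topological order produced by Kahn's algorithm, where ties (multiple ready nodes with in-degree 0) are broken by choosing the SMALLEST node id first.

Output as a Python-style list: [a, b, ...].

Old toposort: [1, 2, 3, 5, 0, 4]
Added edge: 4->0
Position of 4 (5) > position of 0 (4). Must reorder: 4 must now come before 0.
Run Kahn's algorithm (break ties by smallest node id):
  initial in-degrees: [5, 0, 1, 1, 1, 3]
  ready (indeg=0): [1]
  pop 1: indeg[0]->4; indeg[2]->0; indeg[5]->2 | ready=[2] | order so far=[1]
  pop 2: indeg[0]->3; indeg[3]->0; indeg[5]->1 | ready=[3] | order so far=[1, 2]
  pop 3: indeg[0]->2; indeg[5]->0 | ready=[5] | order so far=[1, 2, 3]
  pop 5: indeg[0]->1; indeg[4]->0 | ready=[4] | order so far=[1, 2, 3, 5]
  pop 4: indeg[0]->0 | ready=[0] | order so far=[1, 2, 3, 5, 4]
  pop 0: no out-edges | ready=[] | order so far=[1, 2, 3, 5, 4, 0]
  Result: [1, 2, 3, 5, 4, 0]

Answer: [1, 2, 3, 5, 4, 0]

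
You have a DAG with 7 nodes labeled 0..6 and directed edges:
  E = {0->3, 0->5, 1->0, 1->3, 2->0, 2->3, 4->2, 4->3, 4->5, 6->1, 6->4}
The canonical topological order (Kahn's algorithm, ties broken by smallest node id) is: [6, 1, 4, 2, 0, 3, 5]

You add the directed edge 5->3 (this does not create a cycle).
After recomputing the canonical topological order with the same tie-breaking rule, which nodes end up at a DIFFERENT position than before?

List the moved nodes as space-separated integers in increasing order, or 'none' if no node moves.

Old toposort: [6, 1, 4, 2, 0, 3, 5]
Added edge 5->3
Recompute Kahn (smallest-id tiebreak):
  initial in-degrees: [2, 1, 1, 5, 1, 2, 0]
  ready (indeg=0): [6]
  pop 6: indeg[1]->0; indeg[4]->0 | ready=[1, 4] | order so far=[6]
  pop 1: indeg[0]->1; indeg[3]->4 | ready=[4] | order so far=[6, 1]
  pop 4: indeg[2]->0; indeg[3]->3; indeg[5]->1 | ready=[2] | order so far=[6, 1, 4]
  pop 2: indeg[0]->0; indeg[3]->2 | ready=[0] | order so far=[6, 1, 4, 2]
  pop 0: indeg[3]->1; indeg[5]->0 | ready=[5] | order so far=[6, 1, 4, 2, 0]
  pop 5: indeg[3]->0 | ready=[3] | order so far=[6, 1, 4, 2, 0, 5]
  pop 3: no out-edges | ready=[] | order so far=[6, 1, 4, 2, 0, 5, 3]
New canonical toposort: [6, 1, 4, 2, 0, 5, 3]
Compare positions:
  Node 0: index 4 -> 4 (same)
  Node 1: index 1 -> 1 (same)
  Node 2: index 3 -> 3 (same)
  Node 3: index 5 -> 6 (moved)
  Node 4: index 2 -> 2 (same)
  Node 5: index 6 -> 5 (moved)
  Node 6: index 0 -> 0 (same)
Nodes that changed position: 3 5

Answer: 3 5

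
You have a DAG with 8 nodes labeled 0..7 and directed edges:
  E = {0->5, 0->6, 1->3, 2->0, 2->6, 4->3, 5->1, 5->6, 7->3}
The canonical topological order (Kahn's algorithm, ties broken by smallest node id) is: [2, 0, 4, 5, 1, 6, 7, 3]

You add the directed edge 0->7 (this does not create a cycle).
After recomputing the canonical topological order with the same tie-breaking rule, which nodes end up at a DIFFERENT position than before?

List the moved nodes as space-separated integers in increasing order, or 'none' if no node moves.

Old toposort: [2, 0, 4, 5, 1, 6, 7, 3]
Added edge 0->7
Recompute Kahn (smallest-id tiebreak):
  initial in-degrees: [1, 1, 0, 3, 0, 1, 3, 1]
  ready (indeg=0): [2, 4]
  pop 2: indeg[0]->0; indeg[6]->2 | ready=[0, 4] | order so far=[2]
  pop 0: indeg[5]->0; indeg[6]->1; indeg[7]->0 | ready=[4, 5, 7] | order so far=[2, 0]
  pop 4: indeg[3]->2 | ready=[5, 7] | order so far=[2, 0, 4]
  pop 5: indeg[1]->0; indeg[6]->0 | ready=[1, 6, 7] | order so far=[2, 0, 4, 5]
  pop 1: indeg[3]->1 | ready=[6, 7] | order so far=[2, 0, 4, 5, 1]
  pop 6: no out-edges | ready=[7] | order so far=[2, 0, 4, 5, 1, 6]
  pop 7: indeg[3]->0 | ready=[3] | order so far=[2, 0, 4, 5, 1, 6, 7]
  pop 3: no out-edges | ready=[] | order so far=[2, 0, 4, 5, 1, 6, 7, 3]
New canonical toposort: [2, 0, 4, 5, 1, 6, 7, 3]
Compare positions:
  Node 0: index 1 -> 1 (same)
  Node 1: index 4 -> 4 (same)
  Node 2: index 0 -> 0 (same)
  Node 3: index 7 -> 7 (same)
  Node 4: index 2 -> 2 (same)
  Node 5: index 3 -> 3 (same)
  Node 6: index 5 -> 5 (same)
  Node 7: index 6 -> 6 (same)
Nodes that changed position: none

Answer: none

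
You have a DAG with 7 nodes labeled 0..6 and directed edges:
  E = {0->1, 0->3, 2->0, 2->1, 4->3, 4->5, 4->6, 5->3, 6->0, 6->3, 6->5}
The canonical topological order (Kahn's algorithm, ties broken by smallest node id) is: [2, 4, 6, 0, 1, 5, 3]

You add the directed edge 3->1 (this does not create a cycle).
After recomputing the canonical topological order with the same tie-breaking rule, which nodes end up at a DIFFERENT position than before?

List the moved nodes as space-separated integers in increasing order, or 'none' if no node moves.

Answer: 1 3 5

Derivation:
Old toposort: [2, 4, 6, 0, 1, 5, 3]
Added edge 3->1
Recompute Kahn (smallest-id tiebreak):
  initial in-degrees: [2, 3, 0, 4, 0, 2, 1]
  ready (indeg=0): [2, 4]
  pop 2: indeg[0]->1; indeg[1]->2 | ready=[4] | order so far=[2]
  pop 4: indeg[3]->3; indeg[5]->1; indeg[6]->0 | ready=[6] | order so far=[2, 4]
  pop 6: indeg[0]->0; indeg[3]->2; indeg[5]->0 | ready=[0, 5] | order so far=[2, 4, 6]
  pop 0: indeg[1]->1; indeg[3]->1 | ready=[5] | order so far=[2, 4, 6, 0]
  pop 5: indeg[3]->0 | ready=[3] | order so far=[2, 4, 6, 0, 5]
  pop 3: indeg[1]->0 | ready=[1] | order so far=[2, 4, 6, 0, 5, 3]
  pop 1: no out-edges | ready=[] | order so far=[2, 4, 6, 0, 5, 3, 1]
New canonical toposort: [2, 4, 6, 0, 5, 3, 1]
Compare positions:
  Node 0: index 3 -> 3 (same)
  Node 1: index 4 -> 6 (moved)
  Node 2: index 0 -> 0 (same)
  Node 3: index 6 -> 5 (moved)
  Node 4: index 1 -> 1 (same)
  Node 5: index 5 -> 4 (moved)
  Node 6: index 2 -> 2 (same)
Nodes that changed position: 1 3 5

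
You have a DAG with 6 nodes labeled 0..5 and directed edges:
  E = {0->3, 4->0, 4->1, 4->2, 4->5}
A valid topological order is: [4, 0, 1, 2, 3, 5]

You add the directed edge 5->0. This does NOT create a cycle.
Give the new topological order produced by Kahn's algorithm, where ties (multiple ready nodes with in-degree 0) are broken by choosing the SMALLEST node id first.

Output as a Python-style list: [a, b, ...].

Old toposort: [4, 0, 1, 2, 3, 5]
Added edge: 5->0
Position of 5 (5) > position of 0 (1). Must reorder: 5 must now come before 0.
Run Kahn's algorithm (break ties by smallest node id):
  initial in-degrees: [2, 1, 1, 1, 0, 1]
  ready (indeg=0): [4]
  pop 4: indeg[0]->1; indeg[1]->0; indeg[2]->0; indeg[5]->0 | ready=[1, 2, 5] | order so far=[4]
  pop 1: no out-edges | ready=[2, 5] | order so far=[4, 1]
  pop 2: no out-edges | ready=[5] | order so far=[4, 1, 2]
  pop 5: indeg[0]->0 | ready=[0] | order so far=[4, 1, 2, 5]
  pop 0: indeg[3]->0 | ready=[3] | order so far=[4, 1, 2, 5, 0]
  pop 3: no out-edges | ready=[] | order so far=[4, 1, 2, 5, 0, 3]
  Result: [4, 1, 2, 5, 0, 3]

Answer: [4, 1, 2, 5, 0, 3]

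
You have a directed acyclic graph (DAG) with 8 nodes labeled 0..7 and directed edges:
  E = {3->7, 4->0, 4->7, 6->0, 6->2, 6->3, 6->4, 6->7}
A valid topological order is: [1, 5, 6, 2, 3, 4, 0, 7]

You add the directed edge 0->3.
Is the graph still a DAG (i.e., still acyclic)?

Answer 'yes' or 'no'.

Given toposort: [1, 5, 6, 2, 3, 4, 0, 7]
Position of 0: index 6; position of 3: index 4
New edge 0->3: backward (u after v in old order)
Backward edge: old toposort is now invalid. Check if this creates a cycle.
Does 3 already reach 0? Reachable from 3: [3, 7]. NO -> still a DAG (reorder needed).
Still a DAG? yes

Answer: yes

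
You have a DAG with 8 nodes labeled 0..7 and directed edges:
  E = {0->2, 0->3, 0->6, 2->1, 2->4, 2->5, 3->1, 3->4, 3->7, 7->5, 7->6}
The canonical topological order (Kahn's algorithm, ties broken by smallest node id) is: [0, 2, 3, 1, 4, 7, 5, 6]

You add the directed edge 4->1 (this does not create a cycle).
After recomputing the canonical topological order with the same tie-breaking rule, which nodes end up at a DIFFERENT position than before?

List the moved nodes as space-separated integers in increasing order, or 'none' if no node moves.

Answer: 1 4

Derivation:
Old toposort: [0, 2, 3, 1, 4, 7, 5, 6]
Added edge 4->1
Recompute Kahn (smallest-id tiebreak):
  initial in-degrees: [0, 3, 1, 1, 2, 2, 2, 1]
  ready (indeg=0): [0]
  pop 0: indeg[2]->0; indeg[3]->0; indeg[6]->1 | ready=[2, 3] | order so far=[0]
  pop 2: indeg[1]->2; indeg[4]->1; indeg[5]->1 | ready=[3] | order so far=[0, 2]
  pop 3: indeg[1]->1; indeg[4]->0; indeg[7]->0 | ready=[4, 7] | order so far=[0, 2, 3]
  pop 4: indeg[1]->0 | ready=[1, 7] | order so far=[0, 2, 3, 4]
  pop 1: no out-edges | ready=[7] | order so far=[0, 2, 3, 4, 1]
  pop 7: indeg[5]->0; indeg[6]->0 | ready=[5, 6] | order so far=[0, 2, 3, 4, 1, 7]
  pop 5: no out-edges | ready=[6] | order so far=[0, 2, 3, 4, 1, 7, 5]
  pop 6: no out-edges | ready=[] | order so far=[0, 2, 3, 4, 1, 7, 5, 6]
New canonical toposort: [0, 2, 3, 4, 1, 7, 5, 6]
Compare positions:
  Node 0: index 0 -> 0 (same)
  Node 1: index 3 -> 4 (moved)
  Node 2: index 1 -> 1 (same)
  Node 3: index 2 -> 2 (same)
  Node 4: index 4 -> 3 (moved)
  Node 5: index 6 -> 6 (same)
  Node 6: index 7 -> 7 (same)
  Node 7: index 5 -> 5 (same)
Nodes that changed position: 1 4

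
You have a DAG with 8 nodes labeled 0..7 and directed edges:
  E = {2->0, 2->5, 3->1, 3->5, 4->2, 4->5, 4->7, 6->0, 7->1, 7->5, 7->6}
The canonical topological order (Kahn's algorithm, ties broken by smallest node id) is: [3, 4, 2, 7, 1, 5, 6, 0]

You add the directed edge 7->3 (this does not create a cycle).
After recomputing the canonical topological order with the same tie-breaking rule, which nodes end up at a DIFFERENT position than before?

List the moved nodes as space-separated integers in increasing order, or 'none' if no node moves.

Answer: 2 3 4 7

Derivation:
Old toposort: [3, 4, 2, 7, 1, 5, 6, 0]
Added edge 7->3
Recompute Kahn (smallest-id tiebreak):
  initial in-degrees: [2, 2, 1, 1, 0, 4, 1, 1]
  ready (indeg=0): [4]
  pop 4: indeg[2]->0; indeg[5]->3; indeg[7]->0 | ready=[2, 7] | order so far=[4]
  pop 2: indeg[0]->1; indeg[5]->2 | ready=[7] | order so far=[4, 2]
  pop 7: indeg[1]->1; indeg[3]->0; indeg[5]->1; indeg[6]->0 | ready=[3, 6] | order so far=[4, 2, 7]
  pop 3: indeg[1]->0; indeg[5]->0 | ready=[1, 5, 6] | order so far=[4, 2, 7, 3]
  pop 1: no out-edges | ready=[5, 6] | order so far=[4, 2, 7, 3, 1]
  pop 5: no out-edges | ready=[6] | order so far=[4, 2, 7, 3, 1, 5]
  pop 6: indeg[0]->0 | ready=[0] | order so far=[4, 2, 7, 3, 1, 5, 6]
  pop 0: no out-edges | ready=[] | order so far=[4, 2, 7, 3, 1, 5, 6, 0]
New canonical toposort: [4, 2, 7, 3, 1, 5, 6, 0]
Compare positions:
  Node 0: index 7 -> 7 (same)
  Node 1: index 4 -> 4 (same)
  Node 2: index 2 -> 1 (moved)
  Node 3: index 0 -> 3 (moved)
  Node 4: index 1 -> 0 (moved)
  Node 5: index 5 -> 5 (same)
  Node 6: index 6 -> 6 (same)
  Node 7: index 3 -> 2 (moved)
Nodes that changed position: 2 3 4 7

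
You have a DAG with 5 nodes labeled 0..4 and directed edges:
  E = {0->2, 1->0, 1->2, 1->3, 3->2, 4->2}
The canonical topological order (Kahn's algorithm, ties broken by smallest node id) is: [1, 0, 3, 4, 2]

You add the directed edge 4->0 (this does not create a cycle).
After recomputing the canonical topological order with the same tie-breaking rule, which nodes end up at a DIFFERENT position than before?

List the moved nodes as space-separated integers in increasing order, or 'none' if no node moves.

Old toposort: [1, 0, 3, 4, 2]
Added edge 4->0
Recompute Kahn (smallest-id tiebreak):
  initial in-degrees: [2, 0, 4, 1, 0]
  ready (indeg=0): [1, 4]
  pop 1: indeg[0]->1; indeg[2]->3; indeg[3]->0 | ready=[3, 4] | order so far=[1]
  pop 3: indeg[2]->2 | ready=[4] | order so far=[1, 3]
  pop 4: indeg[0]->0; indeg[2]->1 | ready=[0] | order so far=[1, 3, 4]
  pop 0: indeg[2]->0 | ready=[2] | order so far=[1, 3, 4, 0]
  pop 2: no out-edges | ready=[] | order so far=[1, 3, 4, 0, 2]
New canonical toposort: [1, 3, 4, 0, 2]
Compare positions:
  Node 0: index 1 -> 3 (moved)
  Node 1: index 0 -> 0 (same)
  Node 2: index 4 -> 4 (same)
  Node 3: index 2 -> 1 (moved)
  Node 4: index 3 -> 2 (moved)
Nodes that changed position: 0 3 4

Answer: 0 3 4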